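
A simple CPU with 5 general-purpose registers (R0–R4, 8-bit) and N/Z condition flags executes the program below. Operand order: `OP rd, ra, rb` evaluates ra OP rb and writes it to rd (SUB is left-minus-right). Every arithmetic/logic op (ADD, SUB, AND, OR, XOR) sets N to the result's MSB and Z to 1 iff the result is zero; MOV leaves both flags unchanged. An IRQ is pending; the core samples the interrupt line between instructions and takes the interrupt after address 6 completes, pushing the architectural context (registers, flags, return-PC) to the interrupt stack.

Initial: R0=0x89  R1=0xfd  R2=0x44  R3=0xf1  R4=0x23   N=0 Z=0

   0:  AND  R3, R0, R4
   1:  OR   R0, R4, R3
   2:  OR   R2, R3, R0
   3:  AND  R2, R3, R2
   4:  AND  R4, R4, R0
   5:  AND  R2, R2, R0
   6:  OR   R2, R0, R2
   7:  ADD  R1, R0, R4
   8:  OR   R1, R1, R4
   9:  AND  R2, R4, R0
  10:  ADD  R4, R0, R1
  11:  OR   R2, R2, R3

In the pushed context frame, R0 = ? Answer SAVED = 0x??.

SAVED = 0x23

after  0: R0=0x89 R1=0xfd R2=0x44 R3=0x01 R4=0x23  N=0 Z=0
after  1: R0=0x23 R1=0xfd R2=0x44 R3=0x01 R4=0x23  N=0 Z=0
after  2: R0=0x23 R1=0xfd R2=0x23 R3=0x01 R4=0x23  N=0 Z=0
after  3: R0=0x23 R1=0xfd R2=0x01 R3=0x01 R4=0x23  N=0 Z=0
after  4: R0=0x23 R1=0xfd R2=0x01 R3=0x01 R4=0x23  N=0 Z=0
after  5: R0=0x23 R1=0xfd R2=0x01 R3=0x01 R4=0x23  N=0 Z=0
after  6: R0=0x23 R1=0xfd R2=0x23 R3=0x01 R4=0x23  N=0 Z=0
-- IRQ taken; context saved, return-PC = 7 --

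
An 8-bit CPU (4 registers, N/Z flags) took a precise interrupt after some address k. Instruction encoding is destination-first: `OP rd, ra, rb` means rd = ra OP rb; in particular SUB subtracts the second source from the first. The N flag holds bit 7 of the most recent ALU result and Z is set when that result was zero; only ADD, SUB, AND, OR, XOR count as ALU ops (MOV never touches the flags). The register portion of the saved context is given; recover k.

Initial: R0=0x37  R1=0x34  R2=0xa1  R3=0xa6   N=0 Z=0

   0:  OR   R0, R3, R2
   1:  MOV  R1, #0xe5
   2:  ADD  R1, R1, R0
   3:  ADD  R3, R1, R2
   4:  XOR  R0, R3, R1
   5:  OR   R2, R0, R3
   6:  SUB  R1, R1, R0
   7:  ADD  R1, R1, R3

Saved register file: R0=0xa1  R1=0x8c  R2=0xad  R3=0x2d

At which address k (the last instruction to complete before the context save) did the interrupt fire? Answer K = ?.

after  0: R0=0xa7 R1=0x34 R2=0xa1 R3=0xa6  N=1 Z=0
after  1: R0=0xa7 R1=0xe5 R2=0xa1 R3=0xa6  N=1 Z=0
after  2: R0=0xa7 R1=0x8c R2=0xa1 R3=0xa6  N=1 Z=0
after  3: R0=0xa7 R1=0x8c R2=0xa1 R3=0x2d  N=0 Z=0
after  4: R0=0xa1 R1=0x8c R2=0xa1 R3=0x2d  N=1 Z=0
after  5: R0=0xa1 R1=0x8c R2=0xad R3=0x2d  N=1 Z=0
-- IRQ taken; context saved, return-PC = 6 --

K = 5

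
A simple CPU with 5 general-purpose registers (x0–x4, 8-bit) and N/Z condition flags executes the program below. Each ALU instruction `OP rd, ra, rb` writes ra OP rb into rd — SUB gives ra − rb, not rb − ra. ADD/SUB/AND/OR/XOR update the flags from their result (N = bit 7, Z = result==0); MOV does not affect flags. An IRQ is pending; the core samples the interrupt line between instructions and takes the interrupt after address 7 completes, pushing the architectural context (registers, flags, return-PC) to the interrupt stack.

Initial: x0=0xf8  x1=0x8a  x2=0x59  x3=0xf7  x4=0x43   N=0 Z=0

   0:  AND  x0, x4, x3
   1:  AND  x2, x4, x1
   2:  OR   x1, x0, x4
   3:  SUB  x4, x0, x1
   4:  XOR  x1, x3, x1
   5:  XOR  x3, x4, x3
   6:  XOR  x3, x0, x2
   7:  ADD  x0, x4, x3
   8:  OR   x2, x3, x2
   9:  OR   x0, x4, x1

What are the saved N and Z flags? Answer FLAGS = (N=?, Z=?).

after  0: x0=0x43 x1=0x8a x2=0x59 x3=0xf7 x4=0x43  N=0 Z=0
after  1: x0=0x43 x1=0x8a x2=0x02 x3=0xf7 x4=0x43  N=0 Z=0
after  2: x0=0x43 x1=0x43 x2=0x02 x3=0xf7 x4=0x43  N=0 Z=0
after  3: x0=0x43 x1=0x43 x2=0x02 x3=0xf7 x4=0x00  N=0 Z=1
after  4: x0=0x43 x1=0xb4 x2=0x02 x3=0xf7 x4=0x00  N=1 Z=0
after  5: x0=0x43 x1=0xb4 x2=0x02 x3=0xf7 x4=0x00  N=1 Z=0
after  6: x0=0x43 x1=0xb4 x2=0x02 x3=0x41 x4=0x00  N=0 Z=0
after  7: x0=0x41 x1=0xb4 x2=0x02 x3=0x41 x4=0x00  N=0 Z=0
-- IRQ taken; context saved, return-PC = 8 --

FLAGS = (N=0, Z=0)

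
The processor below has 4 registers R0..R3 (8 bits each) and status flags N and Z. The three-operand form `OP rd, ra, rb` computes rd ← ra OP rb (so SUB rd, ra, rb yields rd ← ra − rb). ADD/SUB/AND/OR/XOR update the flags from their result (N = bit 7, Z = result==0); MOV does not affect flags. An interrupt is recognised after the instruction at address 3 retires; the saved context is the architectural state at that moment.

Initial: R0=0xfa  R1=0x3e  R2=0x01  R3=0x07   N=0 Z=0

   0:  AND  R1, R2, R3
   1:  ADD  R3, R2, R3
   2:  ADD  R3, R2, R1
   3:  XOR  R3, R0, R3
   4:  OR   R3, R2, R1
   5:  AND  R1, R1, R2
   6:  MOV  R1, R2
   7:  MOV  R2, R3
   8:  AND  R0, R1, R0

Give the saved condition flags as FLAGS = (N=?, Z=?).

after  0: R0=0xfa R1=0x01 R2=0x01 R3=0x07  N=0 Z=0
after  1: R0=0xfa R1=0x01 R2=0x01 R3=0x08  N=0 Z=0
after  2: R0=0xfa R1=0x01 R2=0x01 R3=0x02  N=0 Z=0
after  3: R0=0xfa R1=0x01 R2=0x01 R3=0xf8  N=1 Z=0
-- IRQ taken; context saved, return-PC = 4 --

FLAGS = (N=1, Z=0)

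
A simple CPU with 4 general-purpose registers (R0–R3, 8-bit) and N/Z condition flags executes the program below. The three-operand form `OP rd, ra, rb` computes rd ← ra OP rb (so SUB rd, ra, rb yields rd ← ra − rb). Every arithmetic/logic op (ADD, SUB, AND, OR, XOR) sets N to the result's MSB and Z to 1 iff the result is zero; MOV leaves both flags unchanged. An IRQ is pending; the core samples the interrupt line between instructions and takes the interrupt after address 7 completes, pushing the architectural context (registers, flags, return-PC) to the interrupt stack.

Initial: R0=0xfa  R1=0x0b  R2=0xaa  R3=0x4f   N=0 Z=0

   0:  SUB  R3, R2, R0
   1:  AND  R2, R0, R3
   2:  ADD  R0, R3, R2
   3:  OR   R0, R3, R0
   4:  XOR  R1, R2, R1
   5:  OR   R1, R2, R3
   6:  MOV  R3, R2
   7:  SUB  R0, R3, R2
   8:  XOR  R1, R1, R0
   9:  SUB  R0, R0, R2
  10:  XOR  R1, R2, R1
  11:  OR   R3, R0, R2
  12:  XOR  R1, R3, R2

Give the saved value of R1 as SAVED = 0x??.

SAVED = 0xb0

after  0: R0=0xfa R1=0x0b R2=0xaa R3=0xb0  N=1 Z=0
after  1: R0=0xfa R1=0x0b R2=0xb0 R3=0xb0  N=1 Z=0
after  2: R0=0x60 R1=0x0b R2=0xb0 R3=0xb0  N=0 Z=0
after  3: R0=0xf0 R1=0x0b R2=0xb0 R3=0xb0  N=1 Z=0
after  4: R0=0xf0 R1=0xbb R2=0xb0 R3=0xb0  N=1 Z=0
after  5: R0=0xf0 R1=0xb0 R2=0xb0 R3=0xb0  N=1 Z=0
after  6: R0=0xf0 R1=0xb0 R2=0xb0 R3=0xb0  N=1 Z=0
after  7: R0=0x00 R1=0xb0 R2=0xb0 R3=0xb0  N=0 Z=1
-- IRQ taken; context saved, return-PC = 8 --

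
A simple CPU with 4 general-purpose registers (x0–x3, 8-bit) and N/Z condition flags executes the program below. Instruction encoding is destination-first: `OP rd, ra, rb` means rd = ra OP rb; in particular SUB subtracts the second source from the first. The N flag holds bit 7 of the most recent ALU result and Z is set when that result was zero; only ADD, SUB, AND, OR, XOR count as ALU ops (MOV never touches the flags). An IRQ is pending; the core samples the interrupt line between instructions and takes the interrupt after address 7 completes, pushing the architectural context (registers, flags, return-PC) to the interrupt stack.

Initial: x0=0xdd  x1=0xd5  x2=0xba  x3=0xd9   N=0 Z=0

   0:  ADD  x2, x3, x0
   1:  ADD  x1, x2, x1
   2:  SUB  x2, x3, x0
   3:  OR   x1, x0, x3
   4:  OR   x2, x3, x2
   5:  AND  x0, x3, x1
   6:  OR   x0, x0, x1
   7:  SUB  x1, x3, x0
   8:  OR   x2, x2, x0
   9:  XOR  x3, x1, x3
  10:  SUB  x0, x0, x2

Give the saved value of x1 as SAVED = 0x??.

SAVED = 0xfc

after  0: x0=0xdd x1=0xd5 x2=0xb6 x3=0xd9  N=1 Z=0
after  1: x0=0xdd x1=0x8b x2=0xb6 x3=0xd9  N=1 Z=0
after  2: x0=0xdd x1=0x8b x2=0xfc x3=0xd9  N=1 Z=0
after  3: x0=0xdd x1=0xdd x2=0xfc x3=0xd9  N=1 Z=0
after  4: x0=0xdd x1=0xdd x2=0xfd x3=0xd9  N=1 Z=0
after  5: x0=0xd9 x1=0xdd x2=0xfd x3=0xd9  N=1 Z=0
after  6: x0=0xdd x1=0xdd x2=0xfd x3=0xd9  N=1 Z=0
after  7: x0=0xdd x1=0xfc x2=0xfd x3=0xd9  N=1 Z=0
-- IRQ taken; context saved, return-PC = 8 --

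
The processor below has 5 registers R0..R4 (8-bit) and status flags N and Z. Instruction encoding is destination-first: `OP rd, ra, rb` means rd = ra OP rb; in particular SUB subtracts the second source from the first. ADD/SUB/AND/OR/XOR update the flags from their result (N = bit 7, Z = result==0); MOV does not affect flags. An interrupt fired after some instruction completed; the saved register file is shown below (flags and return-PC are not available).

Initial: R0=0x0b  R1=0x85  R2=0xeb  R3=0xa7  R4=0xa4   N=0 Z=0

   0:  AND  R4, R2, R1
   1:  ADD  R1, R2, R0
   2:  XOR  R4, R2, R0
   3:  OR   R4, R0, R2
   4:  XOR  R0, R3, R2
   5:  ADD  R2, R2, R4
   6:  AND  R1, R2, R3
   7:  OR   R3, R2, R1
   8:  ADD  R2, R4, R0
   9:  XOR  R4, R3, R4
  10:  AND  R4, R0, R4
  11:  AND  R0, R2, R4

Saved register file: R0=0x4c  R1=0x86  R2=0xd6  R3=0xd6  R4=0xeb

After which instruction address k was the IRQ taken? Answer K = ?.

K = 7

after  0: R0=0x0b R1=0x85 R2=0xeb R3=0xa7 R4=0x81  N=1 Z=0
after  1: R0=0x0b R1=0xf6 R2=0xeb R3=0xa7 R4=0x81  N=1 Z=0
after  2: R0=0x0b R1=0xf6 R2=0xeb R3=0xa7 R4=0xe0  N=1 Z=0
after  3: R0=0x0b R1=0xf6 R2=0xeb R3=0xa7 R4=0xeb  N=1 Z=0
after  4: R0=0x4c R1=0xf6 R2=0xeb R3=0xa7 R4=0xeb  N=0 Z=0
after  5: R0=0x4c R1=0xf6 R2=0xd6 R3=0xa7 R4=0xeb  N=1 Z=0
after  6: R0=0x4c R1=0x86 R2=0xd6 R3=0xa7 R4=0xeb  N=1 Z=0
after  7: R0=0x4c R1=0x86 R2=0xd6 R3=0xd6 R4=0xeb  N=1 Z=0
-- IRQ taken; context saved, return-PC = 8 --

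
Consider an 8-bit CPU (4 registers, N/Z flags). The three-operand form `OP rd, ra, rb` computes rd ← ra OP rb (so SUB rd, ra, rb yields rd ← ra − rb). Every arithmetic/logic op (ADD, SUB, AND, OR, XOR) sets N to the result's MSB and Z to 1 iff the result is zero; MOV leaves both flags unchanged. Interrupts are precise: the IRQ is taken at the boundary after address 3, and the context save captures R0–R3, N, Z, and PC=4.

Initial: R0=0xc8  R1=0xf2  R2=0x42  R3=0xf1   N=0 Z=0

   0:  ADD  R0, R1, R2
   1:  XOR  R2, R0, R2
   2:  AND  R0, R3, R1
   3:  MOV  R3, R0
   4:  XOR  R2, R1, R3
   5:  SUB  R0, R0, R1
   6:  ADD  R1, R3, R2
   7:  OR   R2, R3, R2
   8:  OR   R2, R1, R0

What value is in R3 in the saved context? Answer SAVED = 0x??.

after  0: R0=0x34 R1=0xf2 R2=0x42 R3=0xf1  N=0 Z=0
after  1: R0=0x34 R1=0xf2 R2=0x76 R3=0xf1  N=0 Z=0
after  2: R0=0xf0 R1=0xf2 R2=0x76 R3=0xf1  N=1 Z=0
after  3: R0=0xf0 R1=0xf2 R2=0x76 R3=0xf0  N=1 Z=0
-- IRQ taken; context saved, return-PC = 4 --

SAVED = 0xf0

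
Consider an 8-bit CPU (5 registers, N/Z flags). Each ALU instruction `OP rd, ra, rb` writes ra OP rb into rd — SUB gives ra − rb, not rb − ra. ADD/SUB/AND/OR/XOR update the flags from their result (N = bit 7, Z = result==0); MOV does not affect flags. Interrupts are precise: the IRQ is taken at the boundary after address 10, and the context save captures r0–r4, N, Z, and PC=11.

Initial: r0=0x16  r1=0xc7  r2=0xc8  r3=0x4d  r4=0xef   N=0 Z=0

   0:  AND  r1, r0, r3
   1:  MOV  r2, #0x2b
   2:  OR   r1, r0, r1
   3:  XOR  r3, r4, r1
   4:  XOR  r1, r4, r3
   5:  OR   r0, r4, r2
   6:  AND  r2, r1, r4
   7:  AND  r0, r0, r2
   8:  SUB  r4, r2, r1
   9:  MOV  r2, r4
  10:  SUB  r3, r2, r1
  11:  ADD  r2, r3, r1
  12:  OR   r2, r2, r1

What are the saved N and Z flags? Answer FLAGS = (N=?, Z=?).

FLAGS = (N=1, Z=0)

after  0: r0=0x16 r1=0x04 r2=0xc8 r3=0x4d r4=0xef  N=0 Z=0
after  1: r0=0x16 r1=0x04 r2=0x2b r3=0x4d r4=0xef  N=0 Z=0
after  2: r0=0x16 r1=0x16 r2=0x2b r3=0x4d r4=0xef  N=0 Z=0
after  3: r0=0x16 r1=0x16 r2=0x2b r3=0xf9 r4=0xef  N=1 Z=0
after  4: r0=0x16 r1=0x16 r2=0x2b r3=0xf9 r4=0xef  N=0 Z=0
after  5: r0=0xef r1=0x16 r2=0x2b r3=0xf9 r4=0xef  N=1 Z=0
after  6: r0=0xef r1=0x16 r2=0x06 r3=0xf9 r4=0xef  N=0 Z=0
after  7: r0=0x06 r1=0x16 r2=0x06 r3=0xf9 r4=0xef  N=0 Z=0
after  8: r0=0x06 r1=0x16 r2=0x06 r3=0xf9 r4=0xf0  N=1 Z=0
after  9: r0=0x06 r1=0x16 r2=0xf0 r3=0xf9 r4=0xf0  N=1 Z=0
after 10: r0=0x06 r1=0x16 r2=0xf0 r3=0xda r4=0xf0  N=1 Z=0
-- IRQ taken; context saved, return-PC = 11 --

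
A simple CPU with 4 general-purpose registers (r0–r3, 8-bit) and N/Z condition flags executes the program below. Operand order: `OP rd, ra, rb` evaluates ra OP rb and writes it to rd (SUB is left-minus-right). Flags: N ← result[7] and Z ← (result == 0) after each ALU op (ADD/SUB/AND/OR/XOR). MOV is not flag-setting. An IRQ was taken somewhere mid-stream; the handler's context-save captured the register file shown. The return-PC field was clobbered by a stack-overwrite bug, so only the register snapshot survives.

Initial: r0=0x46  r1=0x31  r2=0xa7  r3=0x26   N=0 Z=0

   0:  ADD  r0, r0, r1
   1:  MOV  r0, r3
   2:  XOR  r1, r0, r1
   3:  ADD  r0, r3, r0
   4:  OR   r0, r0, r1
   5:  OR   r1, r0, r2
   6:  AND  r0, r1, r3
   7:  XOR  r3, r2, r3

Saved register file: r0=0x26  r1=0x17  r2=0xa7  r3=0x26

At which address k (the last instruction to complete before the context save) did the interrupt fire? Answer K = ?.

K = 2

after  0: r0=0x77 r1=0x31 r2=0xa7 r3=0x26  N=0 Z=0
after  1: r0=0x26 r1=0x31 r2=0xa7 r3=0x26  N=0 Z=0
after  2: r0=0x26 r1=0x17 r2=0xa7 r3=0x26  N=0 Z=0
-- IRQ taken; context saved, return-PC = 3 --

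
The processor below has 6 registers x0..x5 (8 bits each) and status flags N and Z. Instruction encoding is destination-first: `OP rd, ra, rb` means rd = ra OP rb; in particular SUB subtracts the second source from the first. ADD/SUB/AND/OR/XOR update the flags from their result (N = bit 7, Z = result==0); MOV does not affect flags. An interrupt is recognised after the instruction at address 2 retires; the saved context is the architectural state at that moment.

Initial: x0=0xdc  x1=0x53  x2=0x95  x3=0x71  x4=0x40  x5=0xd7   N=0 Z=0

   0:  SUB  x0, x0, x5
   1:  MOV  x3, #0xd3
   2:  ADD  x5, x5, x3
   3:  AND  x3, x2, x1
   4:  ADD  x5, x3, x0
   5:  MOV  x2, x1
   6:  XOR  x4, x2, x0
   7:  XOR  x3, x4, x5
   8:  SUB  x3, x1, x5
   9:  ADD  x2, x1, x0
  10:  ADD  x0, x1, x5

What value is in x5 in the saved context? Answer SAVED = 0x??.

after  0: x0=0x05 x1=0x53 x2=0x95 x3=0x71 x4=0x40 x5=0xd7  N=0 Z=0
after  1: x0=0x05 x1=0x53 x2=0x95 x3=0xd3 x4=0x40 x5=0xd7  N=0 Z=0
after  2: x0=0x05 x1=0x53 x2=0x95 x3=0xd3 x4=0x40 x5=0xaa  N=1 Z=0
-- IRQ taken; context saved, return-PC = 3 --

SAVED = 0xaa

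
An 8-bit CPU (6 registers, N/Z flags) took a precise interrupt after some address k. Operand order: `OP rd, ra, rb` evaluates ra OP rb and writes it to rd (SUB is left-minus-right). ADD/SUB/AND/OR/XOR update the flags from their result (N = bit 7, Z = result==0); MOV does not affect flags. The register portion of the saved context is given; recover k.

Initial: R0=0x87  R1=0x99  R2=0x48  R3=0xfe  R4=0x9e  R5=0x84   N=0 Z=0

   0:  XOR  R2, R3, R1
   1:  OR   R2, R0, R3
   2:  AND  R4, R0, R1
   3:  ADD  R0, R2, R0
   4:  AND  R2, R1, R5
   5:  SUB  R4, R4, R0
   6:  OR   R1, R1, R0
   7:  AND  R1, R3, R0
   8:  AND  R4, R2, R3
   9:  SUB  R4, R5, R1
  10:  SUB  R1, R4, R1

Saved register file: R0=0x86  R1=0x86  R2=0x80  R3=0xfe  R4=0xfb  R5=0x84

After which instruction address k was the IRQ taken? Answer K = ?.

after  0: R0=0x87 R1=0x99 R2=0x67 R3=0xfe R4=0x9e R5=0x84  N=0 Z=0
after  1: R0=0x87 R1=0x99 R2=0xff R3=0xfe R4=0x9e R5=0x84  N=1 Z=0
after  2: R0=0x87 R1=0x99 R2=0xff R3=0xfe R4=0x81 R5=0x84  N=1 Z=0
after  3: R0=0x86 R1=0x99 R2=0xff R3=0xfe R4=0x81 R5=0x84  N=1 Z=0
after  4: R0=0x86 R1=0x99 R2=0x80 R3=0xfe R4=0x81 R5=0x84  N=1 Z=0
after  5: R0=0x86 R1=0x99 R2=0x80 R3=0xfe R4=0xfb R5=0x84  N=1 Z=0
after  6: R0=0x86 R1=0x9f R2=0x80 R3=0xfe R4=0xfb R5=0x84  N=1 Z=0
after  7: R0=0x86 R1=0x86 R2=0x80 R3=0xfe R4=0xfb R5=0x84  N=1 Z=0
-- IRQ taken; context saved, return-PC = 8 --

K = 7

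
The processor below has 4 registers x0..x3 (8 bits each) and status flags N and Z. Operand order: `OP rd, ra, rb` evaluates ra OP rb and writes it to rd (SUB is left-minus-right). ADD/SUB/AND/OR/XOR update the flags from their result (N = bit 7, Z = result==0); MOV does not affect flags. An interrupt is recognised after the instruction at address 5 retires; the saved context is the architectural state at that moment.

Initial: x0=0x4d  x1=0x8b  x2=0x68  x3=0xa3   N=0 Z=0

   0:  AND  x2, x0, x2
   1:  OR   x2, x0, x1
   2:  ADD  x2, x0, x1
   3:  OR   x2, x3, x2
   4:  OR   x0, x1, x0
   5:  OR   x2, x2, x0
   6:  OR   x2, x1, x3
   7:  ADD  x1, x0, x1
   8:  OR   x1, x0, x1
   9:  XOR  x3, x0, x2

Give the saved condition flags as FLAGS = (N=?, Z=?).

after  0: x0=0x4d x1=0x8b x2=0x48 x3=0xa3  N=0 Z=0
after  1: x0=0x4d x1=0x8b x2=0xcf x3=0xa3  N=1 Z=0
after  2: x0=0x4d x1=0x8b x2=0xd8 x3=0xa3  N=1 Z=0
after  3: x0=0x4d x1=0x8b x2=0xfb x3=0xa3  N=1 Z=0
after  4: x0=0xcf x1=0x8b x2=0xfb x3=0xa3  N=1 Z=0
after  5: x0=0xcf x1=0x8b x2=0xff x3=0xa3  N=1 Z=0
-- IRQ taken; context saved, return-PC = 6 --

FLAGS = (N=1, Z=0)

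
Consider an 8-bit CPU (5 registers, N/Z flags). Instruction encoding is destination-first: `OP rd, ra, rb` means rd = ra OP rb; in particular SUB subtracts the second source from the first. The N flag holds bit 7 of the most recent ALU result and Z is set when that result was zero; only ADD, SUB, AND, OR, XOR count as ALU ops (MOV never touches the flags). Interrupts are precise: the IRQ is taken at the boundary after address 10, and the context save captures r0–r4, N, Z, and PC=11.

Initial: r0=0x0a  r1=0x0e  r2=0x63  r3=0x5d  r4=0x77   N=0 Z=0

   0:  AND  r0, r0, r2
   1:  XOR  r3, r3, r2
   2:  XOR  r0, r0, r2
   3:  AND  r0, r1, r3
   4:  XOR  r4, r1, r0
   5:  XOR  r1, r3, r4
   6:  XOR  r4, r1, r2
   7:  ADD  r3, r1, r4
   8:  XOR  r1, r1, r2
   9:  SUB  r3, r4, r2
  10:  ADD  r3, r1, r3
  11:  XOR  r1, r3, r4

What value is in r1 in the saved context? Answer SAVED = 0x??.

after  0: r0=0x02 r1=0x0e r2=0x63 r3=0x5d r4=0x77  N=0 Z=0
after  1: r0=0x02 r1=0x0e r2=0x63 r3=0x3e r4=0x77  N=0 Z=0
after  2: r0=0x61 r1=0x0e r2=0x63 r3=0x3e r4=0x77  N=0 Z=0
after  3: r0=0x0e r1=0x0e r2=0x63 r3=0x3e r4=0x77  N=0 Z=0
after  4: r0=0x0e r1=0x0e r2=0x63 r3=0x3e r4=0x00  N=0 Z=1
after  5: r0=0x0e r1=0x3e r2=0x63 r3=0x3e r4=0x00  N=0 Z=0
after  6: r0=0x0e r1=0x3e r2=0x63 r3=0x3e r4=0x5d  N=0 Z=0
after  7: r0=0x0e r1=0x3e r2=0x63 r3=0x9b r4=0x5d  N=1 Z=0
after  8: r0=0x0e r1=0x5d r2=0x63 r3=0x9b r4=0x5d  N=0 Z=0
after  9: r0=0x0e r1=0x5d r2=0x63 r3=0xfa r4=0x5d  N=1 Z=0
after 10: r0=0x0e r1=0x5d r2=0x63 r3=0x57 r4=0x5d  N=0 Z=0
-- IRQ taken; context saved, return-PC = 11 --

SAVED = 0x5d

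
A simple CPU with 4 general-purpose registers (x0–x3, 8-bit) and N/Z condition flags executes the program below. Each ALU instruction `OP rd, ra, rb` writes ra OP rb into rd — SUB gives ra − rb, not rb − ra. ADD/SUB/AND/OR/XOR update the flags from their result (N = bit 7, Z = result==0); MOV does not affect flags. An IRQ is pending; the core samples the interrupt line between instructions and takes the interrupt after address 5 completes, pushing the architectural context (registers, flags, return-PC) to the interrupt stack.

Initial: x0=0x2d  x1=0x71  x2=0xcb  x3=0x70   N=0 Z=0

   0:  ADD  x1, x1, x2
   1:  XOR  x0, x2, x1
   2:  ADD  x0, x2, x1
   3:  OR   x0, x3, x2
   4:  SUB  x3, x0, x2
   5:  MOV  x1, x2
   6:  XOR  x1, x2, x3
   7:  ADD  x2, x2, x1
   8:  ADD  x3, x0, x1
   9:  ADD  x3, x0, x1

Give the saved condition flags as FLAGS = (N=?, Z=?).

FLAGS = (N=0, Z=0)

after  0: x0=0x2d x1=0x3c x2=0xcb x3=0x70  N=0 Z=0
after  1: x0=0xf7 x1=0x3c x2=0xcb x3=0x70  N=1 Z=0
after  2: x0=0x07 x1=0x3c x2=0xcb x3=0x70  N=0 Z=0
after  3: x0=0xfb x1=0x3c x2=0xcb x3=0x70  N=1 Z=0
after  4: x0=0xfb x1=0x3c x2=0xcb x3=0x30  N=0 Z=0
after  5: x0=0xfb x1=0xcb x2=0xcb x3=0x30  N=0 Z=0
-- IRQ taken; context saved, return-PC = 6 --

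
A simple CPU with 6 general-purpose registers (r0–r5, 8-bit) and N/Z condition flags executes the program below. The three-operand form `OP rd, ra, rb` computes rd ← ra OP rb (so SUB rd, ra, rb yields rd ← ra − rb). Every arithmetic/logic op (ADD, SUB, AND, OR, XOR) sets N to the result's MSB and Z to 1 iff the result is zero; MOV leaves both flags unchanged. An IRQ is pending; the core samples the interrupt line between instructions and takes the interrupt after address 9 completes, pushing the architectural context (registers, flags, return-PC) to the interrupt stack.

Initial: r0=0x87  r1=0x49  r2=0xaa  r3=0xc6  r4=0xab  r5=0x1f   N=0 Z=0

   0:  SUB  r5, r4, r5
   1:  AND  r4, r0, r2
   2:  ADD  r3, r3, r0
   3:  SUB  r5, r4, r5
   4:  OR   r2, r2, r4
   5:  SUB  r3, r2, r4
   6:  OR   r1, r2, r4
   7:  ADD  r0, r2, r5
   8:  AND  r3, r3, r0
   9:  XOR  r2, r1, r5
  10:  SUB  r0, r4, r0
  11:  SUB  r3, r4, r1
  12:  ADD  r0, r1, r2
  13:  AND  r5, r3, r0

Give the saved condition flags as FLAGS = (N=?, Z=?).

FLAGS = (N=0, Z=0)

after  0: r0=0x87 r1=0x49 r2=0xaa r3=0xc6 r4=0xab r5=0x8c  N=1 Z=0
after  1: r0=0x87 r1=0x49 r2=0xaa r3=0xc6 r4=0x82 r5=0x8c  N=1 Z=0
after  2: r0=0x87 r1=0x49 r2=0xaa r3=0x4d r4=0x82 r5=0x8c  N=0 Z=0
after  3: r0=0x87 r1=0x49 r2=0xaa r3=0x4d r4=0x82 r5=0xf6  N=1 Z=0
after  4: r0=0x87 r1=0x49 r2=0xaa r3=0x4d r4=0x82 r5=0xf6  N=1 Z=0
after  5: r0=0x87 r1=0x49 r2=0xaa r3=0x28 r4=0x82 r5=0xf6  N=0 Z=0
after  6: r0=0x87 r1=0xaa r2=0xaa r3=0x28 r4=0x82 r5=0xf6  N=1 Z=0
after  7: r0=0xa0 r1=0xaa r2=0xaa r3=0x28 r4=0x82 r5=0xf6  N=1 Z=0
after  8: r0=0xa0 r1=0xaa r2=0xaa r3=0x20 r4=0x82 r5=0xf6  N=0 Z=0
after  9: r0=0xa0 r1=0xaa r2=0x5c r3=0x20 r4=0x82 r5=0xf6  N=0 Z=0
-- IRQ taken; context saved, return-PC = 10 --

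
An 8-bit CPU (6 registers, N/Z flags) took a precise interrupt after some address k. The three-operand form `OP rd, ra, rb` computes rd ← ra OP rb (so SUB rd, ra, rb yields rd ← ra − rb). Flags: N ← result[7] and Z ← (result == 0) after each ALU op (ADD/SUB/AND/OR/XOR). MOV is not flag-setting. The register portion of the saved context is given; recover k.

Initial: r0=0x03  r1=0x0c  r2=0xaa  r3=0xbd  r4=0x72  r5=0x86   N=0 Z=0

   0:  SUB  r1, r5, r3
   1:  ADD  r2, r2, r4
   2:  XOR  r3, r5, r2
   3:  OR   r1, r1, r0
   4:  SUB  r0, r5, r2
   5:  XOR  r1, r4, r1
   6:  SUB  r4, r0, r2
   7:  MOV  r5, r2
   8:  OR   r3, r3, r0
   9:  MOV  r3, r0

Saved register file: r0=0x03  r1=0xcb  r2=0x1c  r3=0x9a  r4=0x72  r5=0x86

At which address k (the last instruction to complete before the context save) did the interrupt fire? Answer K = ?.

K = 3

after  0: r0=0x03 r1=0xc9 r2=0xaa r3=0xbd r4=0x72 r5=0x86  N=1 Z=0
after  1: r0=0x03 r1=0xc9 r2=0x1c r3=0xbd r4=0x72 r5=0x86  N=0 Z=0
after  2: r0=0x03 r1=0xc9 r2=0x1c r3=0x9a r4=0x72 r5=0x86  N=1 Z=0
after  3: r0=0x03 r1=0xcb r2=0x1c r3=0x9a r4=0x72 r5=0x86  N=1 Z=0
-- IRQ taken; context saved, return-PC = 4 --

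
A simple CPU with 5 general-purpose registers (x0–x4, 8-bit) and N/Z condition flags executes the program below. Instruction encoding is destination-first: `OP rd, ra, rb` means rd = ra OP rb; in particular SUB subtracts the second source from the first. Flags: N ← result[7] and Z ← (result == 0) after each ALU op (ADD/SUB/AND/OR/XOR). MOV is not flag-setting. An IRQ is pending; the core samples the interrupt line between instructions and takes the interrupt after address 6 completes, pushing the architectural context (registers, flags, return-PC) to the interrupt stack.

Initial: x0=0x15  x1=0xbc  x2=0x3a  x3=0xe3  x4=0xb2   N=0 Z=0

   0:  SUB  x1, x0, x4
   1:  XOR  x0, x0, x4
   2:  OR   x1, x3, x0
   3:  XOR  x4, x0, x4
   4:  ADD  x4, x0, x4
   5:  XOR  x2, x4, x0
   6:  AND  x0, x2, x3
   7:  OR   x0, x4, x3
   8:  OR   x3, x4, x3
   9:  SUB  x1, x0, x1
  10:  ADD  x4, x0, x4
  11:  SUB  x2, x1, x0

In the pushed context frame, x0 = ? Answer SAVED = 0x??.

SAVED = 0x03

after  0: x0=0x15 x1=0x63 x2=0x3a x3=0xe3 x4=0xb2  N=0 Z=0
after  1: x0=0xa7 x1=0x63 x2=0x3a x3=0xe3 x4=0xb2  N=1 Z=0
after  2: x0=0xa7 x1=0xe7 x2=0x3a x3=0xe3 x4=0xb2  N=1 Z=0
after  3: x0=0xa7 x1=0xe7 x2=0x3a x3=0xe3 x4=0x15  N=0 Z=0
after  4: x0=0xa7 x1=0xe7 x2=0x3a x3=0xe3 x4=0xbc  N=1 Z=0
after  5: x0=0xa7 x1=0xe7 x2=0x1b x3=0xe3 x4=0xbc  N=0 Z=0
after  6: x0=0x03 x1=0xe7 x2=0x1b x3=0xe3 x4=0xbc  N=0 Z=0
-- IRQ taken; context saved, return-PC = 7 --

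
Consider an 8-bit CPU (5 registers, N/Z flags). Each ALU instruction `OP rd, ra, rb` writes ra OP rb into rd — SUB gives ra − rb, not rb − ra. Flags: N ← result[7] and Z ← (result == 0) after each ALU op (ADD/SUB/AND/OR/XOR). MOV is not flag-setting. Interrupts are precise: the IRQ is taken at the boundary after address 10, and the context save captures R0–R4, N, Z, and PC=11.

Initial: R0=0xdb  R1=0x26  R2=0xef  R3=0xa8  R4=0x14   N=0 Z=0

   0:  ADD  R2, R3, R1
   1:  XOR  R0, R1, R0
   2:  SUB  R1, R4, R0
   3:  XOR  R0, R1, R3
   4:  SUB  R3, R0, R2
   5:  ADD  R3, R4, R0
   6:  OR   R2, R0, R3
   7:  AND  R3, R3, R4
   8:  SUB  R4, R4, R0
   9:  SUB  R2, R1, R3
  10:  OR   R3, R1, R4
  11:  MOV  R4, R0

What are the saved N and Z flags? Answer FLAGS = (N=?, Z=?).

FLAGS = (N=0, Z=0)

after  0: R0=0xdb R1=0x26 R2=0xce R3=0xa8 R4=0x14  N=1 Z=0
after  1: R0=0xfd R1=0x26 R2=0xce R3=0xa8 R4=0x14  N=1 Z=0
after  2: R0=0xfd R1=0x17 R2=0xce R3=0xa8 R4=0x14  N=0 Z=0
after  3: R0=0xbf R1=0x17 R2=0xce R3=0xa8 R4=0x14  N=1 Z=0
after  4: R0=0xbf R1=0x17 R2=0xce R3=0xf1 R4=0x14  N=1 Z=0
after  5: R0=0xbf R1=0x17 R2=0xce R3=0xd3 R4=0x14  N=1 Z=0
after  6: R0=0xbf R1=0x17 R2=0xff R3=0xd3 R4=0x14  N=1 Z=0
after  7: R0=0xbf R1=0x17 R2=0xff R3=0x10 R4=0x14  N=0 Z=0
after  8: R0=0xbf R1=0x17 R2=0xff R3=0x10 R4=0x55  N=0 Z=0
after  9: R0=0xbf R1=0x17 R2=0x07 R3=0x10 R4=0x55  N=0 Z=0
after 10: R0=0xbf R1=0x17 R2=0x07 R3=0x57 R4=0x55  N=0 Z=0
-- IRQ taken; context saved, return-PC = 11 --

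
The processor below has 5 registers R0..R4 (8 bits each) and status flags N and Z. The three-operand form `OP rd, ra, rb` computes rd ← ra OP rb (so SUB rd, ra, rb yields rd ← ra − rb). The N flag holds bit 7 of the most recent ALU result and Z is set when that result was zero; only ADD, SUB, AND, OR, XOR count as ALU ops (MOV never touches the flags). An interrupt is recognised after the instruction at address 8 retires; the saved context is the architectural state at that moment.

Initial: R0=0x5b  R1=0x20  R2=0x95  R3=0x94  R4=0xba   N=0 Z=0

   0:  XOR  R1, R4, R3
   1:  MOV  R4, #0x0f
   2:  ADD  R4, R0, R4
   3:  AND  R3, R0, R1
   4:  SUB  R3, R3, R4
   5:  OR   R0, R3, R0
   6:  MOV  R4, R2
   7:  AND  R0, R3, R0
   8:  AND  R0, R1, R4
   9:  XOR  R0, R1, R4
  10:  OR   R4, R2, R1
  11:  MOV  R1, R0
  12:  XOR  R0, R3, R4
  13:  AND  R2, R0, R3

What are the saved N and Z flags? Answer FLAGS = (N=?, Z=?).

FLAGS = (N=0, Z=0)

after  0: R0=0x5b R1=0x2e R2=0x95 R3=0x94 R4=0xba  N=0 Z=0
after  1: R0=0x5b R1=0x2e R2=0x95 R3=0x94 R4=0x0f  N=0 Z=0
after  2: R0=0x5b R1=0x2e R2=0x95 R3=0x94 R4=0x6a  N=0 Z=0
after  3: R0=0x5b R1=0x2e R2=0x95 R3=0x0a R4=0x6a  N=0 Z=0
after  4: R0=0x5b R1=0x2e R2=0x95 R3=0xa0 R4=0x6a  N=1 Z=0
after  5: R0=0xfb R1=0x2e R2=0x95 R3=0xa0 R4=0x6a  N=1 Z=0
after  6: R0=0xfb R1=0x2e R2=0x95 R3=0xa0 R4=0x95  N=1 Z=0
after  7: R0=0xa0 R1=0x2e R2=0x95 R3=0xa0 R4=0x95  N=1 Z=0
after  8: R0=0x04 R1=0x2e R2=0x95 R3=0xa0 R4=0x95  N=0 Z=0
-- IRQ taken; context saved, return-PC = 9 --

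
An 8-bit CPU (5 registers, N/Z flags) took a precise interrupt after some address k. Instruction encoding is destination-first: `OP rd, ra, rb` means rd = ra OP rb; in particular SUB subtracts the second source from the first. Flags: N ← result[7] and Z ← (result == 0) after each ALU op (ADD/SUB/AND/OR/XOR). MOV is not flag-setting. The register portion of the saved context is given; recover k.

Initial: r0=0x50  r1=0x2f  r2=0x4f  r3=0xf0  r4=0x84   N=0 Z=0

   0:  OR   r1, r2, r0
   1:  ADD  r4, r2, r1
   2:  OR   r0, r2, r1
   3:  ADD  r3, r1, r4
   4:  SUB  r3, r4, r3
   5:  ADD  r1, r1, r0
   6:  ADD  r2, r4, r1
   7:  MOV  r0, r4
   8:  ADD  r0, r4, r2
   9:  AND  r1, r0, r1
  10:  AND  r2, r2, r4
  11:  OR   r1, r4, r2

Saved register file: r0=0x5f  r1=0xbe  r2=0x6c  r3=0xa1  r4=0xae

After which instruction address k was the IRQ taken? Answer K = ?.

after  0: r0=0x50 r1=0x5f r2=0x4f r3=0xf0 r4=0x84  N=0 Z=0
after  1: r0=0x50 r1=0x5f r2=0x4f r3=0xf0 r4=0xae  N=1 Z=0
after  2: r0=0x5f r1=0x5f r2=0x4f r3=0xf0 r4=0xae  N=0 Z=0
after  3: r0=0x5f r1=0x5f r2=0x4f r3=0x0d r4=0xae  N=0 Z=0
after  4: r0=0x5f r1=0x5f r2=0x4f r3=0xa1 r4=0xae  N=1 Z=0
after  5: r0=0x5f r1=0xbe r2=0x4f r3=0xa1 r4=0xae  N=1 Z=0
after  6: r0=0x5f r1=0xbe r2=0x6c r3=0xa1 r4=0xae  N=0 Z=0
-- IRQ taken; context saved, return-PC = 7 --

K = 6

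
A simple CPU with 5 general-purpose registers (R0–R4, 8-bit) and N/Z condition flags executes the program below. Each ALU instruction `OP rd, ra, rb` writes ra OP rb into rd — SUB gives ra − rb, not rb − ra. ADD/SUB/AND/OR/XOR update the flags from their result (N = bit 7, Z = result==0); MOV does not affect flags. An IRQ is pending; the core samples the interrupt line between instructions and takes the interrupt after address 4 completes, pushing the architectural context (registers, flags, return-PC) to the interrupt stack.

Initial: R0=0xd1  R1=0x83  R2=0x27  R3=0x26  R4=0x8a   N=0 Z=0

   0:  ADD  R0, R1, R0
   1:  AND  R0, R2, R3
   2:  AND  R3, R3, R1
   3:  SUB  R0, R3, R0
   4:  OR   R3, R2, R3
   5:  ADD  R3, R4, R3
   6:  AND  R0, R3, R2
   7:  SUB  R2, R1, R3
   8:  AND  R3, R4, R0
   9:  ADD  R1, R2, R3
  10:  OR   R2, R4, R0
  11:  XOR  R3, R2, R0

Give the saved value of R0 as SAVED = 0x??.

SAVED = 0xdc

after  0: R0=0x54 R1=0x83 R2=0x27 R3=0x26 R4=0x8a  N=0 Z=0
after  1: R0=0x26 R1=0x83 R2=0x27 R3=0x26 R4=0x8a  N=0 Z=0
after  2: R0=0x26 R1=0x83 R2=0x27 R3=0x02 R4=0x8a  N=0 Z=0
after  3: R0=0xdc R1=0x83 R2=0x27 R3=0x02 R4=0x8a  N=1 Z=0
after  4: R0=0xdc R1=0x83 R2=0x27 R3=0x27 R4=0x8a  N=0 Z=0
-- IRQ taken; context saved, return-PC = 5 --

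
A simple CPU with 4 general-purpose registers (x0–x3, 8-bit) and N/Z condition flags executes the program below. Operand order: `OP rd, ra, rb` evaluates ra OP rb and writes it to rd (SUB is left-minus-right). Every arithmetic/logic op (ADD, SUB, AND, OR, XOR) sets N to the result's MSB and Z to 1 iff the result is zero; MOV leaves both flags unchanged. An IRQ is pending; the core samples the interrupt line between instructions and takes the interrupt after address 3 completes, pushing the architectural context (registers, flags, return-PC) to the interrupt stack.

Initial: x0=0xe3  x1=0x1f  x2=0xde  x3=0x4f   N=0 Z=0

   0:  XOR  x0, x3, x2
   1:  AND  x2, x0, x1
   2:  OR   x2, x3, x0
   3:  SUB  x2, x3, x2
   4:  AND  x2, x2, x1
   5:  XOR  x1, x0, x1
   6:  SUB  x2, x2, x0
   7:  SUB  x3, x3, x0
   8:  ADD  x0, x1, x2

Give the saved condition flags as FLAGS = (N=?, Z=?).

after  0: x0=0x91 x1=0x1f x2=0xde x3=0x4f  N=1 Z=0
after  1: x0=0x91 x1=0x1f x2=0x11 x3=0x4f  N=0 Z=0
after  2: x0=0x91 x1=0x1f x2=0xdf x3=0x4f  N=1 Z=0
after  3: x0=0x91 x1=0x1f x2=0x70 x3=0x4f  N=0 Z=0
-- IRQ taken; context saved, return-PC = 4 --

FLAGS = (N=0, Z=0)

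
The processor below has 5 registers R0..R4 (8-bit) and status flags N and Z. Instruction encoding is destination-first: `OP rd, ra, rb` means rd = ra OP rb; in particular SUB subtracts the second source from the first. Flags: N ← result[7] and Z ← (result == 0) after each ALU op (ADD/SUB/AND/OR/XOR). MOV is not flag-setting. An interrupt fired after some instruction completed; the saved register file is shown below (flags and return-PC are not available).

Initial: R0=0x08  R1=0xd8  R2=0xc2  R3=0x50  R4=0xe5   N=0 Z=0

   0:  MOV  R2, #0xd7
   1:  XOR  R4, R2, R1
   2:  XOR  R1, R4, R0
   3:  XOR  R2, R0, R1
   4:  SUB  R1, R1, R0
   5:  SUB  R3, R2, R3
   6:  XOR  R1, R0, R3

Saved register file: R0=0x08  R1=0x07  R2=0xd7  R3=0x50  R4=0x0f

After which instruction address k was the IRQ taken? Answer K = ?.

K = 2

after  0: R0=0x08 R1=0xd8 R2=0xd7 R3=0x50 R4=0xe5  N=0 Z=0
after  1: R0=0x08 R1=0xd8 R2=0xd7 R3=0x50 R4=0x0f  N=0 Z=0
after  2: R0=0x08 R1=0x07 R2=0xd7 R3=0x50 R4=0x0f  N=0 Z=0
-- IRQ taken; context saved, return-PC = 3 --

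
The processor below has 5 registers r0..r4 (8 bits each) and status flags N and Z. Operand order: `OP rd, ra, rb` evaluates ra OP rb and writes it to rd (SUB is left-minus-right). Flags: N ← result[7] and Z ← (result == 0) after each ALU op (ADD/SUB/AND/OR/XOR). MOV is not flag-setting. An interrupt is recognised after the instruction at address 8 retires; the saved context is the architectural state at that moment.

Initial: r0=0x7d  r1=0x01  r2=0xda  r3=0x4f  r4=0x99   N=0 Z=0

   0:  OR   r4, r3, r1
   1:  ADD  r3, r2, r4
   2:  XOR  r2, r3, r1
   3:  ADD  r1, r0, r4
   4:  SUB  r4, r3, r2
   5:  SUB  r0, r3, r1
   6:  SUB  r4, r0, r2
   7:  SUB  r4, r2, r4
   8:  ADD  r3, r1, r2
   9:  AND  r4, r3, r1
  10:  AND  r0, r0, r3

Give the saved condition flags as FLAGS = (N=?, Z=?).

after  0: r0=0x7d r1=0x01 r2=0xda r3=0x4f r4=0x4f  N=0 Z=0
after  1: r0=0x7d r1=0x01 r2=0xda r3=0x29 r4=0x4f  N=0 Z=0
after  2: r0=0x7d r1=0x01 r2=0x28 r3=0x29 r4=0x4f  N=0 Z=0
after  3: r0=0x7d r1=0xcc r2=0x28 r3=0x29 r4=0x4f  N=1 Z=0
after  4: r0=0x7d r1=0xcc r2=0x28 r3=0x29 r4=0x01  N=0 Z=0
after  5: r0=0x5d r1=0xcc r2=0x28 r3=0x29 r4=0x01  N=0 Z=0
after  6: r0=0x5d r1=0xcc r2=0x28 r3=0x29 r4=0x35  N=0 Z=0
after  7: r0=0x5d r1=0xcc r2=0x28 r3=0x29 r4=0xf3  N=1 Z=0
after  8: r0=0x5d r1=0xcc r2=0x28 r3=0xf4 r4=0xf3  N=1 Z=0
-- IRQ taken; context saved, return-PC = 9 --

FLAGS = (N=1, Z=0)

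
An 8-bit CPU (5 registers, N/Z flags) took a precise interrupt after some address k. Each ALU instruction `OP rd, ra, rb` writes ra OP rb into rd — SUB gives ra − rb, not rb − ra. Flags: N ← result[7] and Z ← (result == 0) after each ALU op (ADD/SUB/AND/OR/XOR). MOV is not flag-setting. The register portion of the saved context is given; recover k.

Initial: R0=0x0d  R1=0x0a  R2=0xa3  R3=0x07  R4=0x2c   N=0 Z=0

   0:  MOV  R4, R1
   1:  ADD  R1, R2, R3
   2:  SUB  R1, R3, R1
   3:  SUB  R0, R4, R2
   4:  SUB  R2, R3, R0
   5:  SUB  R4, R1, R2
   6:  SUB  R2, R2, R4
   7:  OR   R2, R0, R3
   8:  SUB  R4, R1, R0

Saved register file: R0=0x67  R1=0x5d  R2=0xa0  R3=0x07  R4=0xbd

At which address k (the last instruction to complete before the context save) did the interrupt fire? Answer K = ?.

K = 5

after  0: R0=0x0d R1=0x0a R2=0xa3 R3=0x07 R4=0x0a  N=0 Z=0
after  1: R0=0x0d R1=0xaa R2=0xa3 R3=0x07 R4=0x0a  N=1 Z=0
after  2: R0=0x0d R1=0x5d R2=0xa3 R3=0x07 R4=0x0a  N=0 Z=0
after  3: R0=0x67 R1=0x5d R2=0xa3 R3=0x07 R4=0x0a  N=0 Z=0
after  4: R0=0x67 R1=0x5d R2=0xa0 R3=0x07 R4=0x0a  N=1 Z=0
after  5: R0=0x67 R1=0x5d R2=0xa0 R3=0x07 R4=0xbd  N=1 Z=0
-- IRQ taken; context saved, return-PC = 6 --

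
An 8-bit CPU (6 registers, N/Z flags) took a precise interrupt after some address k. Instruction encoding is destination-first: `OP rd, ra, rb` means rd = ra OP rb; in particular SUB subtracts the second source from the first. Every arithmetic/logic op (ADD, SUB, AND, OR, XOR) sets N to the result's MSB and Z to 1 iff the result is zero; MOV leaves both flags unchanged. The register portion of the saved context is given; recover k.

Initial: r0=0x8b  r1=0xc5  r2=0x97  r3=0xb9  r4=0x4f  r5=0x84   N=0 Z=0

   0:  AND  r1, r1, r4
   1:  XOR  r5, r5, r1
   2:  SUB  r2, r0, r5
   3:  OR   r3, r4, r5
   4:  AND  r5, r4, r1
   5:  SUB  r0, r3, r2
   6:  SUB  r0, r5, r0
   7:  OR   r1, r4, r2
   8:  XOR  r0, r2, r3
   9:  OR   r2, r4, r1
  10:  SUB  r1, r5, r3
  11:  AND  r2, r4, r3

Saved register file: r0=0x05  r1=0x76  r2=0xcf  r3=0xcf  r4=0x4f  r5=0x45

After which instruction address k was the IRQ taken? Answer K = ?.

K = 10

after  0: r0=0x8b r1=0x45 r2=0x97 r3=0xb9 r4=0x4f r5=0x84  N=0 Z=0
after  1: r0=0x8b r1=0x45 r2=0x97 r3=0xb9 r4=0x4f r5=0xc1  N=1 Z=0
after  2: r0=0x8b r1=0x45 r2=0xca r3=0xb9 r4=0x4f r5=0xc1  N=1 Z=0
after  3: r0=0x8b r1=0x45 r2=0xca r3=0xcf r4=0x4f r5=0xc1  N=1 Z=0
after  4: r0=0x8b r1=0x45 r2=0xca r3=0xcf r4=0x4f r5=0x45  N=0 Z=0
after  5: r0=0x05 r1=0x45 r2=0xca r3=0xcf r4=0x4f r5=0x45  N=0 Z=0
after  6: r0=0x40 r1=0x45 r2=0xca r3=0xcf r4=0x4f r5=0x45  N=0 Z=0
after  7: r0=0x40 r1=0xcf r2=0xca r3=0xcf r4=0x4f r5=0x45  N=1 Z=0
after  8: r0=0x05 r1=0xcf r2=0xca r3=0xcf r4=0x4f r5=0x45  N=0 Z=0
after  9: r0=0x05 r1=0xcf r2=0xcf r3=0xcf r4=0x4f r5=0x45  N=1 Z=0
after 10: r0=0x05 r1=0x76 r2=0xcf r3=0xcf r4=0x4f r5=0x45  N=0 Z=0
-- IRQ taken; context saved, return-PC = 11 --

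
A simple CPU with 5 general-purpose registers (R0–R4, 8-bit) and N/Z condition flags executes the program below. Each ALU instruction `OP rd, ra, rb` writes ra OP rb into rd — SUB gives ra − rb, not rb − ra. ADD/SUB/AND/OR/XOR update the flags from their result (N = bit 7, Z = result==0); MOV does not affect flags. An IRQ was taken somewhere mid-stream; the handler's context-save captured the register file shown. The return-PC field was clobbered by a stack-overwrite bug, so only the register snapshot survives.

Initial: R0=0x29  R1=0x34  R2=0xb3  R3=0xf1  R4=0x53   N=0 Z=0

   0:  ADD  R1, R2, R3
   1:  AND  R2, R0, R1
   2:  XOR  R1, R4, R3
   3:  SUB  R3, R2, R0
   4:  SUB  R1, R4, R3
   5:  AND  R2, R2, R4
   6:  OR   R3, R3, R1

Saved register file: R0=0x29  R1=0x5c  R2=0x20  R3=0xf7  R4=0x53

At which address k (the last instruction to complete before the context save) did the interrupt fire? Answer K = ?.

K = 4

after  0: R0=0x29 R1=0xa4 R2=0xb3 R3=0xf1 R4=0x53  N=1 Z=0
after  1: R0=0x29 R1=0xa4 R2=0x20 R3=0xf1 R4=0x53  N=0 Z=0
after  2: R0=0x29 R1=0xa2 R2=0x20 R3=0xf1 R4=0x53  N=1 Z=0
after  3: R0=0x29 R1=0xa2 R2=0x20 R3=0xf7 R4=0x53  N=1 Z=0
after  4: R0=0x29 R1=0x5c R2=0x20 R3=0xf7 R4=0x53  N=0 Z=0
-- IRQ taken; context saved, return-PC = 5 --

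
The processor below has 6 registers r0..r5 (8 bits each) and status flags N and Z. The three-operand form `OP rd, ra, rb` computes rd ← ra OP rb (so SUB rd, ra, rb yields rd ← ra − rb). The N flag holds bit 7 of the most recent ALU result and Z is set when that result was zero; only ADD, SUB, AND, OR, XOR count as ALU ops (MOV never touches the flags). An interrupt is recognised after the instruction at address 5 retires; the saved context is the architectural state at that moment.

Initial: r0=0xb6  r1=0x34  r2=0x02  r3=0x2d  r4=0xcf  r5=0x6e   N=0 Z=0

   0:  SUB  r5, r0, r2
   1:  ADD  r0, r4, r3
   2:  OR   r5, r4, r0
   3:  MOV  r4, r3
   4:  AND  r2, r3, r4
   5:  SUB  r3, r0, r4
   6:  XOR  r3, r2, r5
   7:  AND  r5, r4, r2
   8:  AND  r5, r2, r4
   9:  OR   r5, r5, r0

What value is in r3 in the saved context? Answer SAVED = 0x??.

after  0: r0=0xb6 r1=0x34 r2=0x02 r3=0x2d r4=0xcf r5=0xb4  N=1 Z=0
after  1: r0=0xfc r1=0x34 r2=0x02 r3=0x2d r4=0xcf r5=0xb4  N=1 Z=0
after  2: r0=0xfc r1=0x34 r2=0x02 r3=0x2d r4=0xcf r5=0xff  N=1 Z=0
after  3: r0=0xfc r1=0x34 r2=0x02 r3=0x2d r4=0x2d r5=0xff  N=1 Z=0
after  4: r0=0xfc r1=0x34 r2=0x2d r3=0x2d r4=0x2d r5=0xff  N=0 Z=0
after  5: r0=0xfc r1=0x34 r2=0x2d r3=0xcf r4=0x2d r5=0xff  N=1 Z=0
-- IRQ taken; context saved, return-PC = 6 --

SAVED = 0xcf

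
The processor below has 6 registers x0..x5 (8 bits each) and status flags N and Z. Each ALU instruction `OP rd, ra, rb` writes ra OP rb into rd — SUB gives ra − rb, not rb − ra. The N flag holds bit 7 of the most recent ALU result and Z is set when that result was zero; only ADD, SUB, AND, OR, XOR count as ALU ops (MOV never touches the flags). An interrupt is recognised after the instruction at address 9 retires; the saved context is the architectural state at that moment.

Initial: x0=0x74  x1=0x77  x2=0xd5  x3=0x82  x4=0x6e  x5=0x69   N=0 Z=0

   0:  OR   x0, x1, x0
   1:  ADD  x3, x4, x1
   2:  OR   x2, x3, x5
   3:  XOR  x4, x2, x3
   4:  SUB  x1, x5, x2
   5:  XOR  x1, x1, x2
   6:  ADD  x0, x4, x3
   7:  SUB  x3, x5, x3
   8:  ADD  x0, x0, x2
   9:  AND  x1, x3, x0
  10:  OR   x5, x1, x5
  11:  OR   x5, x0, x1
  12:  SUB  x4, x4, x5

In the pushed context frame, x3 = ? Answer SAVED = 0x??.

after  0: x0=0x77 x1=0x77 x2=0xd5 x3=0x82 x4=0x6e x5=0x69  N=0 Z=0
after  1: x0=0x77 x1=0x77 x2=0xd5 x3=0xe5 x4=0x6e x5=0x69  N=1 Z=0
after  2: x0=0x77 x1=0x77 x2=0xed x3=0xe5 x4=0x6e x5=0x69  N=1 Z=0
after  3: x0=0x77 x1=0x77 x2=0xed x3=0xe5 x4=0x08 x5=0x69  N=0 Z=0
after  4: x0=0x77 x1=0x7c x2=0xed x3=0xe5 x4=0x08 x5=0x69  N=0 Z=0
after  5: x0=0x77 x1=0x91 x2=0xed x3=0xe5 x4=0x08 x5=0x69  N=1 Z=0
after  6: x0=0xed x1=0x91 x2=0xed x3=0xe5 x4=0x08 x5=0x69  N=1 Z=0
after  7: x0=0xed x1=0x91 x2=0xed x3=0x84 x4=0x08 x5=0x69  N=1 Z=0
after  8: x0=0xda x1=0x91 x2=0xed x3=0x84 x4=0x08 x5=0x69  N=1 Z=0
after  9: x0=0xda x1=0x80 x2=0xed x3=0x84 x4=0x08 x5=0x69  N=1 Z=0
-- IRQ taken; context saved, return-PC = 10 --

SAVED = 0x84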